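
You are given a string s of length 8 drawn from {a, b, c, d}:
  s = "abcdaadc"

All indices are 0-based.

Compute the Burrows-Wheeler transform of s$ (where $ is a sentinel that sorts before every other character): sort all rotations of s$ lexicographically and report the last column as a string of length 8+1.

rank  rotation   last
    0  $abcdaadc  c
    1  aadc$abcd  d
    2  abcdaadc$  $
    3  adc$abcda  a
    4  bcdaadc$a  a
    5  c$abcdaad  d
    6  cdaadc$ab  b
    7  daadc$abc  c
    8  dc$abcdaa  a

cd$aadbca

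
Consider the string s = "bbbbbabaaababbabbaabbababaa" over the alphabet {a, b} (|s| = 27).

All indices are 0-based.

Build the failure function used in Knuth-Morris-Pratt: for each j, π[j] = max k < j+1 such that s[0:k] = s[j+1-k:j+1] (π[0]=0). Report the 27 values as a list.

[0, 1, 2, 3, 4, 0, 1, 0, 0, 0, 1, 0, 1, 2, 0, 1, 2, 0, 0, 1, 2, 0, 1, 0, 1, 0, 0]

π[0] = 0
j=1 s[j]='b': π[1]=1 (border 'b')
j=2 s[j]='b': π[2]=2 (border 'bb')
j=3 s[j]='b': π[3]=3 (border 'bbb')
j=4 s[j]='b': π[4]=4 (border 'bbbb')
j=5 s[j]='a': k: 4→3→2→1→0; π[5]=0 (border '')
j=6 s[j]='b': π[6]=1 (border 'b')
j=7 s[j]='a': k: 1→0; π[7]=0 (border '')
j=8 s[j]='a': π[8]=0 (border '')
j=9 s[j]='a': π[9]=0 (border '')
j=10 s[j]='b': π[10]=1 (border 'b')
j=11 s[j]='a': k: 1→0; π[11]=0 (border '')
j=12 s[j]='b': π[12]=1 (border 'b')
j=13 s[j]='b': π[13]=2 (border 'bb')
j=14 s[j]='a': k: 2→1→0; π[14]=0 (border '')
j=15 s[j]='b': π[15]=1 (border 'b')
j=16 s[j]='b': π[16]=2 (border 'bb')
j=17 s[j]='a': k: 2→1→0; π[17]=0 (border '')
j=18 s[j]='a': π[18]=0 (border '')
j=19 s[j]='b': π[19]=1 (border 'b')
j=20 s[j]='b': π[20]=2 (border 'bb')
j=21 s[j]='a': k: 2→1→0; π[21]=0 (border '')
j=22 s[j]='b': π[22]=1 (border 'b')
j=23 s[j]='a': k: 1→0; π[23]=0 (border '')
j=24 s[j]='b': π[24]=1 (border 'b')
j=25 s[j]='a': k: 1→0; π[25]=0 (border '')
j=26 s[j]='a': π[26]=0 (border '')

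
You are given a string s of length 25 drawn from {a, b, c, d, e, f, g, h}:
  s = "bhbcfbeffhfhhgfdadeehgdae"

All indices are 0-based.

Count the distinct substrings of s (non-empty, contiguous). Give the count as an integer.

305

rank | idx | suffix
   0 |  16 | adeehgdae
   1 |  23 | ae
   2 |   2 | bcfbeffhfhhgfdadeehgdae
   3 |   5 | beffhfhhgfdadeehgdae
   4 |   0 | bhbcfbeffhfhhgfdadeehgdae
   5 |   3 | cfbeffhfhhgfdadeehgdae
   6 |  15 | dadeehgdae
   7 |  22 | dae
   8 |  17 | deehgdae
   9 |  24 | e
  10 |  18 | eehgdae
  11 |   6 | effhfhhgfdadeehgdae
  12 |  19 | ehgdae
  13 |   4 | fbeffhfhhgfdadeehgdae
  14 |  14 | fdadeehgdae
  15 |   7 | ffhfhhgfdadeehgdae
  16 |   8 | fhfhhgfdadeehgdae
  17 |  10 | fhhgfdadeehgdae
  18 |  21 | gdae
  19 |  13 | gfdadeehgdae
  20 |   1 | hbcfbeffhfhhgfdadeehgdae
  21 |   9 | hfhhgfdadeehgdae
  22 |  20 | hgdae
  23 |  12 | hgfdadeehgdae
  24 |  11 | hhgfdadeehgdae

SA = [16, 23, 2, 5, 0, 3, 15, 22, 17, 24, 18, 6, 19, 4, 14, 7, 8, 10, 21, 13, 1, 9, 20, 12, 11]
rank  pair      lcp
   1  s[16:],s[23:]  1  'a'
   2  s[23:],s[2:]  0  ''
   3  s[2:],s[5:]  1  'b'
   4  s[5:],s[0:]  1  'b'
   5  s[0:],s[3:]  0  ''
   6  s[3:],s[15:]  0  ''
   7  s[15:],s[22:]  2  'da'
   8  s[22:],s[17:]  1  'd'
   9  s[17:],s[24:]  0  ''
  10  s[24:],s[18:]  1  'e'
  11  s[18:],s[6:]  1  'e'
  12  s[6:],s[19:]  1  'e'
  13  s[19:],s[4:]  0  ''
  14  s[4:],s[14:]  1  'f'
  15  s[14:],s[7:]  1  'f'
  16  s[7:],s[8:]  1  'f'
  17  s[8:],s[10:]  2  'fh'
  18  s[10:],s[21:]  0  ''
  19  s[21:],s[13:]  1  'g'
  20  s[13:],s[1:]  0  ''
  21  s[1:],s[9:]  1  'h'
  22  s[9:],s[20:]  1  'h'
  23  s[20:],s[12:]  2  'hg'
  24  s[12:],s[11:]  1  'h'

n(n+1)/2 = 25·26/2 = 325
Σ LCP = 0 + 1 + 0 + 1 + 1 + 0 + 0 + 2 + 1 + 0 + 1 + 1 + 1 + 0 + 1 + 1 + 1 + 2 + 0 + 1 + 0 + 1 + 1 + 2 + 1 = 20
distinct = 325 − 20 = 305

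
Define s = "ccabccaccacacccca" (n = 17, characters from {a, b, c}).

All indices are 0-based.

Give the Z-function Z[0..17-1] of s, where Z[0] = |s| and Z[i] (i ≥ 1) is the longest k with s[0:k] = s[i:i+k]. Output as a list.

Z[0]=17
i=1: fresh scan; Z[1]=1 scan→box=[1,2)
i=2: fresh scan; Z[2]=0
i=3: fresh scan; Z[3]=0
i=4: fresh scan; Z[4]=3 scan→box=[4,7)
i=5: min(r-i=2, Z[1]=1)=1; Z[5]=1
i=6: min(r-i=1, Z[2]=0)=0; Z[6]=0
i=7: fresh scan; Z[7]=3 scan→box=[7,10)
i=8: min(r-i=2, Z[1]=1)=1; Z[8]=1
i=9: min(r-i=1, Z[2]=0)=0; Z[9]=0
i=10: fresh scan; Z[10]=1 scan→box=[10,11)
i=11: fresh scan; Z[11]=0
i=12: fresh scan; Z[12]=2 scan→box=[12,14)
i=13: min(r-i=1, Z[1]=1)=1; Z[13]=2 scan→box=[13,15)
i=14: min(r-i=1, Z[1]=1)=1; Z[14]=3 scan→box=[14,17)
i=15: min(r-i=2, Z[1]=1)=1; Z[15]=1
i=16: min(r-i=1, Z[2]=0)=0; Z[16]=0

[17, 1, 0, 0, 3, 1, 0, 3, 1, 0, 1, 0, 2, 2, 3, 1, 0]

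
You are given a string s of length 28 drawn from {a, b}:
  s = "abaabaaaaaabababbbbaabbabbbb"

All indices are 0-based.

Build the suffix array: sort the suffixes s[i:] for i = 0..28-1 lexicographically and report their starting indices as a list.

[5, 6, 7, 8, 2, 9, 19, 3, 0, 10, 12, 20, 23, 14, 27, 4, 1, 18, 11, 22, 13, 26, 17, 21, 25, 16, 24, 15]

rank | idx | suffix
   0 |   5 | aaaaaabababbbbaabbabbbb
   1 |   6 | aaaaabababbbbaabbabbbb
   2 |   7 | aaaabababbbbaabbabbbb
   3 |   8 | aaabababbbbaabbabbbb
   4 |   2 | aabaaaaaabababbbbaabbabbbb
   5 |   9 | aabababbbbaabbabbbb
   6 |  19 | aabbabbbb
   7 |   3 | abaaaaaabababbbbaabbabbbb
   8 |   0 | abaabaaaaaabababbbbaabbabbbb
   9 |  10 | abababbbbaabbabbbb
  10 |  12 | ababbbbaabbabbbb
  11 |  20 | abbabbbb
  12 |  23 | abbbb
  13 |  14 | abbbbaabbabbbb
  14 |  27 | b
  15 |   4 | baaaaaabababbbbaabbabbbb
  16 |   1 | baabaaaaaabababbbbaabbabbbb
  17 |  18 | baabbabbbb
  18 |  11 | bababbbbaabbabbbb
  19 |  22 | babbbb
  20 |  13 | babbbbaabbabbbb
  21 |  26 | bb
  22 |  17 | bbaabbabbbb
  23 |  21 | bbabbbb
  24 |  25 | bbb
  25 |  16 | bbbaabbabbbb
  26 |  24 | bbbb
  27 |  15 | bbbbaabbabbbb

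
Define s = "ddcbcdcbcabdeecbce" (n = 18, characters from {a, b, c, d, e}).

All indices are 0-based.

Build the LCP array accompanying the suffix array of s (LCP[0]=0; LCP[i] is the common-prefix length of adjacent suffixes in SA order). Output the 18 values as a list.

[0, 0, 2, 2, 1, 0, 1, 3, 3, 1, 1, 0, 4, 1, 1, 0, 1, 1]

sorted suffixes:
  #0 SA[0]=9  'abdeecbce'
  #1 SA[1]=7  'bcabdeecbce'
  #2 SA[2]=3  'bcdcbcabdeecbce'
  #3 SA[3]=15  'bce'
  #4 SA[4]=10  'bdeecbce'
  #5 SA[5]=8  'cabdeecbce'
  #6 SA[6]=6  'cbcabdeecbce'
  #7 SA[7]=2  'cbcdcbcabdeecbce'
  #8 SA[8]=14  'cbce'
  #9 SA[9]=4  'cdcbcabdeecbce'
  #10 SA[10]=16  'ce'
  #11 SA[11]=5  'dcbcabdeecbce'
  #12 SA[12]=1  'dcbcdcbcabdeecbce'
  #13 SA[13]=0  'ddcbcdcbcabdeecbce'
  #14 SA[14]=11  'deecbce'
  #15 SA[15]=17  'e'
  #16 SA[16]=13  'ecbce'
  #17 SA[17]=12  'eecbce'

SA = [9, 7, 3, 15, 10, 8, 6, 2, 14, 4, 16, 5, 1, 0, 11, 17, 13, 12]
[i] adj suffixes → lcp
  [1] 9/7 → 0 ('')
  [2] 7/3 → 2 ('bc')
  [3] 3/15 → 2 ('bc')
  [4] 15/10 → 1 ('b')
  [5] 10/8 → 0 ('')
  [6] 8/6 → 1 ('c')
  [7] 6/2 → 3 ('cbc')
  [8] 2/14 → 3 ('cbc')
  [9] 14/4 → 1 ('c')
  [10] 4/16 → 1 ('c')
  [11] 16/5 → 0 ('')
  [12] 5/1 → 4 ('dcbc')
  [13] 1/0 → 1 ('d')
  [14] 0/11 → 1 ('d')
  [15] 11/17 → 0 ('')
  [16] 17/13 → 1 ('e')
  [17] 13/12 → 1 ('e')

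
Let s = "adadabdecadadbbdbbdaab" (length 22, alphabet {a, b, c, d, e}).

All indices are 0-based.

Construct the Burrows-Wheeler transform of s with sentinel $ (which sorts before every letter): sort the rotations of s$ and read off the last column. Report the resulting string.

rank  rotation                 last
    0  $adadabdecadadbbdbbdaab  b
    1  aab$adadabdecadadbbdbbd  d
    2  ab$adadabdecadadbbdbbda  a
    3  abdecadadbbdbbdaab$adad  d
    4  adabdecadadbbdbbdaab$ad  d
    5  adadabdecadadbbdbbdaab$  $
    6  adadbbdbbdaab$adadabdec  c
    7  adbbdbbdaab$adadabdecad  d
    8  b$adadabdecadadbbdbbdaa  a
    9  bbdaab$adadabdecadadbbd  d
   10  bbdbbdaab$adadabdecadad  d
   11  bdaab$adadabdecadadbbdb  b
   12  bdbbdaab$adadabdecadadb  b
   13  bdecadadbbdbbdaab$adada  a
   14  cadadbbdbbdaab$adadabde  e
   15  daab$adadabdecadadbbdbb  b
   16  dabdecadadbbdbbdaab$ada  a
   17  dadabdecadadbbdbbdaab$a  a
   18  dadbbdbbdaab$adadabdeca  a
   19  dbbdaab$adadabdecadadbb  b
   20  dbbdbbdaab$adadabdecada  a
   21  decadadbbdbbdaab$adadab  b
   22  ecadadbbdbbdaab$adadabd  d

bdadd$cdaddbbaebaaababd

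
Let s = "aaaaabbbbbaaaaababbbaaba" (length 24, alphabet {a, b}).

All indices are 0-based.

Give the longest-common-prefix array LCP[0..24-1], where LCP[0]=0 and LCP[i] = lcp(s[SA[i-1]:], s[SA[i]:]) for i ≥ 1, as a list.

rank | idx | suffix
   0 |  23 | a
   1 |  10 | aaaaababbbaaba
   2 |   0 | aaaaabbbbbaaaaababbbaaba
   3 |  11 | aaaababbbaaba
   4 |   1 | aaaabbbbbaaaaababbbaaba
   5 |  12 | aaababbbaaba
   6 |   2 | aaabbbbbaaaaababbbaaba
   7 |  20 | aaba
   8 |  13 | aababbbaaba
   9 |   3 | aabbbbbaaaaababbbaaba
  10 |  21 | aba
  11 |  14 | ababbbaaba
  12 |  16 | abbbaaba
  13 |   4 | abbbbbaaaaababbbaaba
  14 |  22 | ba
  15 |   9 | baaaaababbbaaba
  16 |  19 | baaba
  17 |  15 | babbbaaba
  18 |   8 | bbaaaaababbbaaba
  19 |  18 | bbaaba
  20 |   7 | bbbaaaaababbbaaba
  21 |  17 | bbbaaba
  22 |   6 | bbbbaaaaababbbaaba
  23 |   5 | bbbbbaaaaababbbaaba

SA = [23, 10, 0, 11, 1, 12, 2, 20, 13, 3, 21, 14, 16, 4, 22, 9, 19, 15, 8, 18, 7, 17, 6, 5]
rank  pair      lcp
   1  s[23:],s[10:]  1  'a'
   2  s[10:],s[0:]  6  'aaaaab'
   3  s[0:],s[11:]  4  'aaaa'
   4  s[11:],s[1:]  5  'aaaab'
   5  s[1:],s[12:]  3  'aaa'
   6  s[12:],s[2:]  4  'aaab'
   7  s[2:],s[20:]  2  'aa'
   8  s[20:],s[13:]  4  'aaba'
   9  s[13:],s[3:]  3  'aab'
  10  s[3:],s[21:]  1  'a'
  11  s[21:],s[14:]  3  'aba'
  12  s[14:],s[16:]  2  'ab'
  13  s[16:],s[4:]  4  'abbb'
  14  s[4:],s[22:]  0  ''
  15  s[22:],s[9:]  2  'ba'
  16  s[9:],s[19:]  3  'baa'
  17  s[19:],s[15:]  2  'ba'
  18  s[15:],s[8:]  1  'b'
  19  s[8:],s[18:]  4  'bbaa'
  20  s[18:],s[7:]  2  'bb'
  21  s[7:],s[17:]  5  'bbbaa'
  22  s[17:],s[6:]  3  'bbb'
  23  s[6:],s[5:]  4  'bbbb'

[0, 1, 6, 4, 5, 3, 4, 2, 4, 3, 1, 3, 2, 4, 0, 2, 3, 2, 1, 4, 2, 5, 3, 4]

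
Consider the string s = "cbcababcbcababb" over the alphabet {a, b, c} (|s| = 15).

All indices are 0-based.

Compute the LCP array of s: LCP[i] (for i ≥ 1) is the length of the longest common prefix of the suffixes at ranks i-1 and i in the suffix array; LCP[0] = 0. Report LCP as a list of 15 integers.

[0, 4, 2, 2, 0, 1, 3, 1, 1, 6, 2, 0, 5, 1, 7]

rank | idx | suffix
   0 |  10 | ababb
   1 |   3 | ababcbcababb
   2 |  12 | abb
   3 |   5 | abcbcababb
   4 |  14 | b
   5 |  11 | babb
   6 |   4 | babcbcababb
   7 |  13 | bb
   8 |   8 | bcababb
   9 |   1 | bcababcbcababb
  10 |   6 | bcbcababb
  11 |   9 | cababb
  12 |   2 | cababcbcababb
  13 |   7 | cbcababb
  14 |   0 | cbcababcbcababb

SA = [10, 3, 12, 5, 14, 11, 4, 13, 8, 1, 6, 9, 2, 7, 0]
i: (SA[i-1],SA[i]) lcp shared
  1: (10,3) 4 'abab'
  2: (3,12) 2 'ab'
  3: (12,5) 2 'ab'
  4: (5,14) 0 ''
  5: (14,11) 1 'b'
  6: (11,4) 3 'bab'
  7: (4,13) 1 'b'
  8: (13,8) 1 'b'
  9: (8,1) 6 'bcabab'
  10: (1,6) 2 'bc'
  11: (6,9) 0 ''
  12: (9,2) 5 'cabab'
  13: (2,7) 1 'c'
  14: (7,0) 7 'cbcabab'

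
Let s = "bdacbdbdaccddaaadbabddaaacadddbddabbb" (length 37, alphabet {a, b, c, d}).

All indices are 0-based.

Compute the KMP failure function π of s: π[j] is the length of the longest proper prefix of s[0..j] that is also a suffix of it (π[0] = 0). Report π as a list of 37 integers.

[0, 0, 0, 0, 1, 2, 1, 2, 3, 4, 0, 0, 0, 0, 0, 0, 0, 1, 0, 1, 2, 0, 0, 0, 0, 0, 0, 0, 0, 0, 1, 2, 0, 0, 1, 1, 1]

π[0] = 0
j=1 s[j]='d': π[1]=0 (border '')
j=2 s[j]='a': π[2]=0 (border '')
j=3 s[j]='c': π[3]=0 (border '')
j=4 s[j]='b': π[4]=1 (border 'b')
j=5 s[j]='d': π[5]=2 (border 'bd')
j=6 s[j]='b': k: 2→0; π[6]=1 (border 'b')
j=7 s[j]='d': π[7]=2 (border 'bd')
j=8 s[j]='a': π[8]=3 (border 'bda')
j=9 s[j]='c': π[9]=4 (border 'bdac')
j=10 s[j]='c': k: 4→0; π[10]=0 (border '')
j=11 s[j]='d': π[11]=0 (border '')
j=12 s[j]='d': π[12]=0 (border '')
j=13 s[j]='a': π[13]=0 (border '')
j=14 s[j]='a': π[14]=0 (border '')
j=15 s[j]='a': π[15]=0 (border '')
j=16 s[j]='d': π[16]=0 (border '')
j=17 s[j]='b': π[17]=1 (border 'b')
j=18 s[j]='a': k: 1→0; π[18]=0 (border '')
j=19 s[j]='b': π[19]=1 (border 'b')
j=20 s[j]='d': π[20]=2 (border 'bd')
j=21 s[j]='d': k: 2→0; π[21]=0 (border '')
j=22 s[j]='a': π[22]=0 (border '')
j=23 s[j]='a': π[23]=0 (border '')
j=24 s[j]='a': π[24]=0 (border '')
j=25 s[j]='c': π[25]=0 (border '')
j=26 s[j]='a': π[26]=0 (border '')
j=27 s[j]='d': π[27]=0 (border '')
j=28 s[j]='d': π[28]=0 (border '')
j=29 s[j]='d': π[29]=0 (border '')
j=30 s[j]='b': π[30]=1 (border 'b')
j=31 s[j]='d': π[31]=2 (border 'bd')
j=32 s[j]='d': k: 2→0; π[32]=0 (border '')
j=33 s[j]='a': π[33]=0 (border '')
j=34 s[j]='b': π[34]=1 (border 'b')
j=35 s[j]='b': k: 1→0; π[35]=1 (border 'b')
j=36 s[j]='b': k: 1→0; π[36]=1 (border 'b')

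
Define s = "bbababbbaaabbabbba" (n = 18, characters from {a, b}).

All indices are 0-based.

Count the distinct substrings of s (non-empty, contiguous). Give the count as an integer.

sorted suffixes:
  #0 SA[0]=17  'a'
  #1 SA[1]=8  'aaabbabbba'
  #2 SA[2]=9  'aabbabbba'
  #3 SA[3]=2  'ababbbaaabbabbba'
  #4 SA[4]=10  'abbabbba'
  #5 SA[5]=13  'abbba'
  #6 SA[6]=4  'abbbaaabbabbba'
  #7 SA[7]=16  'ba'
  #8 SA[8]=7  'baaabbabbba'
  #9 SA[9]=1  'bababbbaaabbabbba'
  #10 SA[10]=12  'babbba'
  #11 SA[11]=3  'babbbaaabbabbba'
  #12 SA[12]=15  'bba'
  #13 SA[13]=6  'bbaaabbabbba'
  #14 SA[14]=0  'bbababbbaaabbabbba'
  #15 SA[15]=11  'bbabbba'
  #16 SA[16]=14  'bbba'
  #17 SA[17]=5  'bbbaaabbabbba'

SA = [17, 8, 9, 2, 10, 13, 4, 16, 7, 1, 12, 3, 15, 6, 0, 11, 14, 5]
[i] adj suffixes → lcp
  [1] 17/8 → 1 ('a')
  [2] 8/9 → 2 ('aa')
  [3] 9/2 → 1 ('a')
  [4] 2/10 → 2 ('ab')
  [5] 10/13 → 3 ('abb')
  [6] 13/4 → 5 ('abbba')
  [7] 4/16 → 0 ('')
  [8] 16/7 → 2 ('ba')
  [9] 7/1 → 2 ('ba')
  [10] 1/12 → 3 ('bab')
  [11] 12/3 → 6 ('babbba')
  [12] 3/15 → 1 ('b')
  [13] 15/6 → 3 ('bba')
  [14] 6/0 → 3 ('bba')
  [15] 0/11 → 4 ('bbab')
  [16] 11/14 → 2 ('bb')
  [17] 14/5 → 4 ('bbba')

n(n+1)/2 = 18·19/2 = 171
Σ LCP = 0 + 1 + 2 + 1 + 2 + 3 + 5 + 0 + 2 + 2 + 3 + 6 + 1 + 3 + 3 + 4 + 2 + 4 = 44
distinct = 171 − 44 = 127

127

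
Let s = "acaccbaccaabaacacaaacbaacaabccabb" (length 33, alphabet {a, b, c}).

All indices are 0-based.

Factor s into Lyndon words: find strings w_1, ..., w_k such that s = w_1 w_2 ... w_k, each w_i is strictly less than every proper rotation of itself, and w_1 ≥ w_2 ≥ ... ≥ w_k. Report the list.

["acaccbacc", "aabaacac", "aaacbaacaabccabb"]

emit factor 1: 'acaccbacc' (i=0, period=9)
emit factor 2: 'aabaacac' (i=9, period=8)
emit factor 3: 'aaacbaacaabccabb' (i=17, period=16)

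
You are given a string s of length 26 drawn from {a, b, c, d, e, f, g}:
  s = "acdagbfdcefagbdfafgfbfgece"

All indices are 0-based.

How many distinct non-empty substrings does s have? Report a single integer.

rank | idx | suffix
   0 |   0 | acdagbfdcefagbdfafgfbfgece
   1 |  16 | afgfbfgece
   2 |  11 | agbdfafgfbfgece
   3 |   3 | agbfdcefagbdfafgfbfgece
   4 |  13 | bdfafgfbfgece
   5 |   5 | bfdcefagbdfafgfbfgece
   6 |  20 | bfgece
   7 |   1 | cdagbfdcefagbdfafgfbfgece
   8 |  24 | ce
   9 |   8 | cefagbdfafgfbfgece
  10 |   2 | dagbfdcefagbdfafgfbfgece
  11 |   7 | dcefagbdfafgfbfgece
  12 |  14 | dfafgfbfgece
  13 |  25 | e
  14 |  23 | ece
  15 |   9 | efagbdfafgfbfgece
  16 |  15 | fafgfbfgece
  17 |  10 | fagbdfafgfbfgece
  18 |  19 | fbfgece
  19 |   6 | fdcefagbdfafgfbfgece
  20 |  21 | fgece
  21 |  17 | fgfbfgece
  22 |  12 | gbdfafgfbfgece
  23 |   4 | gbfdcefagbdfafgfbfgece
  24 |  22 | gece
  25 |  18 | gfbfgece

SA = [0, 16, 11, 3, 13, 5, 20, 1, 24, 8, 2, 7, 14, 25, 23, 9, 15, 10, 19, 6, 21, 17, 12, 4, 22, 18]
rank  pair      lcp
   1  s[0:],s[16:]  1  'a'
   2  s[16:],s[11:]  1  'a'
   3  s[11:],s[3:]  3  'agb'
   4  s[3:],s[13:]  0  ''
   5  s[13:],s[5:]  1  'b'
   6  s[5:],s[20:]  2  'bf'
   7  s[20:],s[1:]  0  ''
   8  s[1:],s[24:]  1  'c'
   9  s[24:],s[8:]  2  'ce'
  10  s[8:],s[2:]  0  ''
  11  s[2:],s[7:]  1  'd'
  12  s[7:],s[14:]  1  'd'
  13  s[14:],s[25:]  0  ''
  14  s[25:],s[23:]  1  'e'
  15  s[23:],s[9:]  1  'e'
  16  s[9:],s[15:]  0  ''
  17  s[15:],s[10:]  2  'fa'
  18  s[10:],s[19:]  1  'f'
  19  s[19:],s[6:]  1  'f'
  20  s[6:],s[21:]  1  'f'
  21  s[21:],s[17:]  2  'fg'
  22  s[17:],s[12:]  0  ''
  23  s[12:],s[4:]  2  'gb'
  24  s[4:],s[22:]  1  'g'
  25  s[22:],s[18:]  1  'g'

n(n+1)/2 = 26·27/2 = 351
Σ LCP = 0 + 1 + 1 + 3 + 0 + 1 + 2 + 0 + 1 + 2 + 0 + 1 + 1 + 0 + 1 + 1 + 0 + 2 + 1 + 1 + 1 + 2 + 0 + 2 + 1 + 1 = 26
distinct = 351 − 26 = 325

325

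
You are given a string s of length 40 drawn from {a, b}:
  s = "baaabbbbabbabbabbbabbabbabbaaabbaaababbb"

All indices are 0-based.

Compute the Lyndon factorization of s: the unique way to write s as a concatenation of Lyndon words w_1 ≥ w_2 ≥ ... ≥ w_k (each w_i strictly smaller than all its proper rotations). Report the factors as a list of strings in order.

["b", "aaabbbbabbabbabbbabbabbabb", "aaabb", "aaababbb"]

emit factor 1: 'b' (i=0, period=1)
emit factor 2: 'aaabbbbabbabbabbbabbabbabb' (i=1, period=26)
emit factor 3: 'aaabb' (i=27, period=5)
emit factor 4: 'aaababbb' (i=32, period=8)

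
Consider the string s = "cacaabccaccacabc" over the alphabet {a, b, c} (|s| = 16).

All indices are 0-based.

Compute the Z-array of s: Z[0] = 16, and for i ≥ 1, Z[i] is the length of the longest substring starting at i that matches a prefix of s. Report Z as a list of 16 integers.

[16, 0, 2, 0, 0, 0, 1, 3, 0, 1, 4, 0, 2, 0, 0, 1]

Z[0]=16
i=1: fresh scan; Z[1]=0
i=2: fresh scan; Z[2]=2 scan→box=[2,4)
i=3: min(r-i=1, Z[1]=0)=0; Z[3]=0
i=4: fresh scan; Z[4]=0
i=5: fresh scan; Z[5]=0
i=6: fresh scan; Z[6]=1 scan→box=[6,7)
i=7: fresh scan; Z[7]=3 scan→box=[7,10)
i=8: min(r-i=2, Z[1]=0)=0; Z[8]=0
i=9: min(r-i=1, Z[2]=2)=1; Z[9]=1
i=10: fresh scan; Z[10]=4 scan→box=[10,14)
i=11: min(r-i=3, Z[1]=0)=0; Z[11]=0
i=12: min(r-i=2, Z[2]=2)=2; Z[12]=2
i=13: min(r-i=1, Z[3]=0)=0; Z[13]=0
i=14: fresh scan; Z[14]=0
i=15: fresh scan; Z[15]=1 scan→box=[15,16)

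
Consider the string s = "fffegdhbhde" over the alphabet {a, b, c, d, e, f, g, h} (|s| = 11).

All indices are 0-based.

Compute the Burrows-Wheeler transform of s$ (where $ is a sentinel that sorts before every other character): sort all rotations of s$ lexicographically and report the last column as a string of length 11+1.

rank  rotation      last
    0  $fffegdhbhde  e
    1  bhde$fffegdh  h
    2  de$fffegdhbh  h
    3  dhbhde$fffeg  g
    4  e$fffegdhbhd  d
    5  egdhbhde$fff  f
    6  fegdhbhde$ff  f
    7  ffegdhbhde$f  f
    8  fffegdhbhde$  $
    9  gdhbhde$fffe  e
   10  hbhde$fffegd  d
   11  hde$fffegdhb  b

ehhgdfff$edb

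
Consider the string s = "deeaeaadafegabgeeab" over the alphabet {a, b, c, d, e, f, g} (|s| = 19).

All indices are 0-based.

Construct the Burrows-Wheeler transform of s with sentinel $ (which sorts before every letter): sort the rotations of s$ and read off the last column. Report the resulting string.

rank  rotation              last
    0  $deeaeaadafegabgeeab  b
    1  aadafegabgeeab$deeae  e
    2  ab$deeaeaadafegabgee  e
    3  abgeeab$deeaeaadafeg  g
    4  adafegabgeeab$deeaea  a
    5  aeaadafegabgeeab$dee  e
    6  afegabgeeab$deeaeaad  d
    7  b$deeaeaadafegabgeea  a
    8  bgeeab$deeaeaadafega  a
    9  dafegabgeeab$deeaeaa  a
   10  deeaeaadafegabgeeab$  $
   11  eaadafegabgeeab$deea  a
   12  eab$deeaeaadafegabge  e
   13  eaeaadafegabgeeab$de  e
   14  eeab$deeaeaadafegabg  g
   15  eeaeaadafegabgeeab$d  d
   16  egabgeeab$deeaeaadaf  f
   17  fegabgeeab$deeaeaada  a
   18  gabgeeab$deeaeaadafe  e
   19  geeab$deeaeaadafegab  b

beegaedaaa$aeegdfaeb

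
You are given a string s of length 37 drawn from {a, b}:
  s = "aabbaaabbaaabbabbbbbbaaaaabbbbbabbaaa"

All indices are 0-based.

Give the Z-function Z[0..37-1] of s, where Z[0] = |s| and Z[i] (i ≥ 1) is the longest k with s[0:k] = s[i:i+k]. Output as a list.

Z[0]=37
i=1: outside box; Z[1]=1 extend→box=[1,2)
i=2: outside box; Z[2]=0
i=3: outside box; Z[3]=0
i=4: outside box; Z[4]=2 extend→box=[4,6)
i=5: min(r-i=1, Z[1]=1)=1; Z[5]=10 extend→box=[5,15)
i=6: min(r-i=9, Z[1]=1)=1; Z[6]=1
i=7: min(r-i=8, Z[2]=0)=0; Z[7]=0
i=8: min(r-i=7, Z[3]=0)=0; Z[8]=0
i=9: min(r-i=6, Z[4]=2)=2; Z[9]=2
i=10: min(r-i=5, Z[5]=10)=5; Z[10]=5
i=11: min(r-i=4, Z[6]=1)=1; Z[11]=1
i=12: min(r-i=3, Z[7]=0)=0; Z[12]=0
i=13: min(r-i=2, Z[8]=0)=0; Z[13]=0
i=14: min(r-i=1, Z[9]=2)=1; Z[14]=1
i=15: outside box; Z[15]=0
i=16: outside box; Z[16]=0
i=17: outside box; Z[17]=0
i=18: outside box; Z[18]=0
i=19: outside box; Z[19]=0
i=20: outside box; Z[20]=0
i=21: outside box; Z[21]=2 extend→box=[21,23)
i=22: min(r-i=1, Z[1]=1)=1; Z[22]=2 extend→box=[22,24)
i=23: min(r-i=1, Z[1]=1)=1; Z[23]=2 extend→box=[23,25)
i=24: min(r-i=1, Z[1]=1)=1; Z[24]=4 extend→box=[24,28)
i=25: min(r-i=3, Z[1]=1)=1; Z[25]=1
i=26: min(r-i=2, Z[2]=0)=0; Z[26]=0
i=27: min(r-i=1, Z[3]=0)=0; Z[27]=0
i=28: outside box; Z[28]=0
i=29: outside box; Z[29]=0
i=30: outside box; Z[30]=0
i=31: outside box; Z[31]=1 extend→box=[31,32)
i=32: outside box; Z[32]=0
i=33: outside box; Z[33]=0
i=34: outside box; Z[34]=2 extend→box=[34,36)
i=35: min(r-i=1, Z[1]=1)=1; Z[35]=2 extend→box=[35,37)
i=36: min(r-i=1, Z[1]=1)=1; Z[36]=1

[37, 1, 0, 0, 2, 10, 1, 0, 0, 2, 5, 1, 0, 0, 1, 0, 0, 0, 0, 0, 0, 2, 2, 2, 4, 1, 0, 0, 0, 0, 0, 1, 0, 0, 2, 2, 1]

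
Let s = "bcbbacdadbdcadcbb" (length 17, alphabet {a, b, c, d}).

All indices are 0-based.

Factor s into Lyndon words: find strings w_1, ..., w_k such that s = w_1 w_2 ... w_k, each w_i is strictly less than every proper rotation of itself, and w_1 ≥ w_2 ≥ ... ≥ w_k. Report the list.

emit factor 1: 'bc' (i=0, period=2)
emit factor 2: 'b' (i=2, period=1)
emit factor 3: 'b' (i=3, period=1)
emit factor 4: 'acdadbdcadcbb' (i=4, period=13)

["bc", "b", "b", "acdadbdcadcbb"]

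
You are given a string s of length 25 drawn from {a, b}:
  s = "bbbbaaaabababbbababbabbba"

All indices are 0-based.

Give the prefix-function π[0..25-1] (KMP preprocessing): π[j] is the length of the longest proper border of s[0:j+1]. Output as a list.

[0, 1, 2, 3, 0, 0, 0, 0, 1, 0, 1, 0, 1, 2, 3, 0, 1, 0, 1, 2, 0, 1, 2, 3, 0]

π[0] = 0
j=1 s[j]='b': π[1]=1 (border 'b')
j=2 s[j]='b': π[2]=2 (border 'bb')
j=3 s[j]='b': π[3]=3 (border 'bbb')
j=4 s[j]='a': k: 3→2→1→0; π[4]=0 (border '')
j=5 s[j]='a': π[5]=0 (border '')
j=6 s[j]='a': π[6]=0 (border '')
j=7 s[j]='a': π[7]=0 (border '')
j=8 s[j]='b': π[8]=1 (border 'b')
j=9 s[j]='a': k: 1→0; π[9]=0 (border '')
j=10 s[j]='b': π[10]=1 (border 'b')
j=11 s[j]='a': k: 1→0; π[11]=0 (border '')
j=12 s[j]='b': π[12]=1 (border 'b')
j=13 s[j]='b': π[13]=2 (border 'bb')
j=14 s[j]='b': π[14]=3 (border 'bbb')
j=15 s[j]='a': k: 3→2→1→0; π[15]=0 (border '')
j=16 s[j]='b': π[16]=1 (border 'b')
j=17 s[j]='a': k: 1→0; π[17]=0 (border '')
j=18 s[j]='b': π[18]=1 (border 'b')
j=19 s[j]='b': π[19]=2 (border 'bb')
j=20 s[j]='a': k: 2→1→0; π[20]=0 (border '')
j=21 s[j]='b': π[21]=1 (border 'b')
j=22 s[j]='b': π[22]=2 (border 'bb')
j=23 s[j]='b': π[23]=3 (border 'bbb')
j=24 s[j]='a': k: 3→2→1→0; π[24]=0 (border '')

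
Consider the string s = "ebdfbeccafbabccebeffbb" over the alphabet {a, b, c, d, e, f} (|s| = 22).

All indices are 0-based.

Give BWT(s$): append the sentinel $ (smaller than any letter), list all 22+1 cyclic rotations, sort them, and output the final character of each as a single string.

bbcbffaefecebcb$cbbafde

rank  rotation                 last
    0  $ebdfbeccafbabccebeffbb  b
    1  abccebeffbb$ebdfbeccafb  b
    2  afbabccebeffbb$ebdfbecc  c
    3  b$ebdfbeccafbabccebeffb  b
    4  babccebeffbb$ebdfbeccaf  f
    5  bb$ebdfbeccafbabccebeff  f
    6  bccebeffbb$ebdfbeccafba  a
    7  bdfbeccafbabccebeffbb$e  e
    8  beccafbabccebeffbb$ebdf  f
    9  beffbb$ebdfbeccafbabcce  e
   10  cafbabccebeffbb$ebdfbec  c
   11  ccafbabccebeffbb$ebdfbe  e
   12  ccebeffbb$ebdfbeccafbab  b
   13  cebeffbb$ebdfbeccafbabc  c
   14  dfbeccafbabccebeffbb$eb  b
   15  ebdfbeccafbabccebeffbb$  $
   16  ebeffbb$ebdfbeccafbabcc  c
   17  eccafbabccebeffbb$ebdfb  b
   18  effbb$ebdfbeccafbabcceb  b
   19  fbabccebeffbb$ebdfbecca  a
   20  fbb$ebdfbeccafbabccebef  f
   21  fbeccafbabccebeffbb$ebd  d
   22  ffbb$ebdfbeccafbabccebe  e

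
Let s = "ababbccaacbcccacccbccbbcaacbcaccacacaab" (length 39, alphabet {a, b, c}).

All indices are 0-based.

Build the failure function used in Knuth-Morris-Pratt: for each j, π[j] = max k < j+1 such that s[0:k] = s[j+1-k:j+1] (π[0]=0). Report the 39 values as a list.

π[0] = 0
j=1 s[j]='b': π[1]=0 (border '')
j=2 s[j]='a': π[2]=1 (border 'a')
j=3 s[j]='b': π[3]=2 (border 'ab')
j=4 s[j]='b': k: 2→0; π[4]=0 (border '')
j=5 s[j]='c': π[5]=0 (border '')
j=6 s[j]='c': π[6]=0 (border '')
j=7 s[j]='a': π[7]=1 (border 'a')
j=8 s[j]='a': k: 1→0; π[8]=1 (border 'a')
j=9 s[j]='c': k: 1→0; π[9]=0 (border '')
j=10 s[j]='b': π[10]=0 (border '')
j=11 s[j]='c': π[11]=0 (border '')
j=12 s[j]='c': π[12]=0 (border '')
j=13 s[j]='c': π[13]=0 (border '')
j=14 s[j]='a': π[14]=1 (border 'a')
j=15 s[j]='c': k: 1→0; π[15]=0 (border '')
j=16 s[j]='c': π[16]=0 (border '')
j=17 s[j]='c': π[17]=0 (border '')
j=18 s[j]='b': π[18]=0 (border '')
j=19 s[j]='c': π[19]=0 (border '')
j=20 s[j]='c': π[20]=0 (border '')
j=21 s[j]='b': π[21]=0 (border '')
j=22 s[j]='b': π[22]=0 (border '')
j=23 s[j]='c': π[23]=0 (border '')
j=24 s[j]='a': π[24]=1 (border 'a')
j=25 s[j]='a': k: 1→0; π[25]=1 (border 'a')
j=26 s[j]='c': k: 1→0; π[26]=0 (border '')
j=27 s[j]='b': π[27]=0 (border '')
j=28 s[j]='c': π[28]=0 (border '')
j=29 s[j]='a': π[29]=1 (border 'a')
j=30 s[j]='c': k: 1→0; π[30]=0 (border '')
j=31 s[j]='c': π[31]=0 (border '')
j=32 s[j]='a': π[32]=1 (border 'a')
j=33 s[j]='c': k: 1→0; π[33]=0 (border '')
j=34 s[j]='a': π[34]=1 (border 'a')
j=35 s[j]='c': k: 1→0; π[35]=0 (border '')
j=36 s[j]='a': π[36]=1 (border 'a')
j=37 s[j]='a': k: 1→0; π[37]=1 (border 'a')
j=38 s[j]='b': π[38]=2 (border 'ab')

[0, 0, 1, 2, 0, 0, 0, 1, 1, 0, 0, 0, 0, 0, 1, 0, 0, 0, 0, 0, 0, 0, 0, 0, 1, 1, 0, 0, 0, 1, 0, 0, 1, 0, 1, 0, 1, 1, 2]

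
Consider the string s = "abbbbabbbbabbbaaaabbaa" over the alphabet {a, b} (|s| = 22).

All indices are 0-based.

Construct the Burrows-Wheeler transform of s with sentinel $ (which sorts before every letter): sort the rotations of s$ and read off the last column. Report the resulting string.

rank  rotation                 last
    0  $abbbbabbbbabbbaaaabbaa  a
    1  a$abbbbabbbbabbbaaaabba  a
    2  aa$abbbbabbbbabbbaaaabb  b
    3  aaaabbaa$abbbbabbbbabbb  b
    4  aaabbaa$abbbbabbbbabbba  a
    5  aabbaa$abbbbabbbbabbbaa  a
    6  abbaa$abbbbabbbbabbbaaa  a
    7  abbbaaaabbaa$abbbbabbbb  b
    8  abbbbabbbaaaabbaa$abbbb  b
    9  abbbbabbbbabbbaaaabbaa$  $
   10  baa$abbbbabbbbabbbaaaab  b
   11  baaaabbaa$abbbbabbbbabb  b
   12  babbbaaaabbaa$abbbbabbb  b
   13  babbbbabbbaaaabbaa$abbb  b
   14  bbaa$abbbbabbbbabbbaaaa  a
   15  bbaaaabbaa$abbbbabbbbab  b
   16  bbabbbaaaabbaa$abbbbabb  b
   17  bbabbbbabbbaaaabbaa$abb  b
   18  bbbaaaabbaa$abbbbabbbba  a
   19  bbbabbbaaaabbaa$abbbbab  b
   20  bbbabbbbabbbaaaabbaa$ab  b
   21  bbbbabbbaaaabbaa$abbbba  a
   22  bbbbabbbbabbbaaaabbaa$a  a

aabbaaabb$bbbbabbbabbaa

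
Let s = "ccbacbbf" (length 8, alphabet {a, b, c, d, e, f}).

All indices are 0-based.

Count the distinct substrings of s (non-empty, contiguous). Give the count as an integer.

31

sorted suffixes:
  #0 SA[0]=3  'acbbf'
  #1 SA[1]=2  'bacbbf'
  #2 SA[2]=5  'bbf'
  #3 SA[3]=6  'bf'
  #4 SA[4]=1  'cbacbbf'
  #5 SA[5]=4  'cbbf'
  #6 SA[6]=0  'ccbacbbf'
  #7 SA[7]=7  'f'

SA = [3, 2, 5, 6, 1, 4, 0, 7]
i: (SA[i-1],SA[i]) lcp shared
  1: (3,2) 0 ''
  2: (2,5) 1 'b'
  3: (5,6) 1 'b'
  4: (6,1) 0 ''
  5: (1,4) 2 'cb'
  6: (4,0) 1 'c'
  7: (0,7) 0 ''

n(n+1)/2 = 8·9/2 = 36
Σ LCP = 0 + 0 + 1 + 1 + 0 + 2 + 1 + 0 = 5
distinct = 36 − 5 = 31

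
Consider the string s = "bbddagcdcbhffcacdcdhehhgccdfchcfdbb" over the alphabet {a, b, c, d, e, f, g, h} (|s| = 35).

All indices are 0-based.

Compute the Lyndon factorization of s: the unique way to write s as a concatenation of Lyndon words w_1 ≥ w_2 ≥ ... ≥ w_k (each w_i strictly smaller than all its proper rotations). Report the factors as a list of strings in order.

emit factor 1: 'bbdd' (i=0, period=4)
emit factor 2: 'agcdcbhffc' (i=4, period=10)
emit factor 3: 'acdcdhehhgccdfchcfdbb' (i=14, period=21)

["bbdd", "agcdcbhffc", "acdcdhehhgccdfchcfdbb"]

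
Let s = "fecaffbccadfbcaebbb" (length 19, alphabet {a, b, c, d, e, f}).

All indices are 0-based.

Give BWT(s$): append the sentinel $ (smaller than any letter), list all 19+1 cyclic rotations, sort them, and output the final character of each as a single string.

bcccbbeffcbebaafdf$a

rank  rotation              last
    0  $fecaffbccadfbcaebbb  b
    1  adfbcaebbb$fecaffbcc  c
    2  aebbb$fecaffbccadfbc  c
    3  affbccadfbcaebbb$fec  c
    4  b$fecaffbccadfbcaebb  b
    5  bb$fecaffbccadfbcaeb  b
    6  bbb$fecaffbccadfbcae  e
    7  bcaebbb$fecaffbccadf  f
    8  bccadfbcaebbb$fecaff  f
    9  cadfbcaebbb$fecaffbc  c
   10  caebbb$fecaffbccadfb  b
   11  caffbccadfbcaebbb$fe  e
   12  ccadfbcaebbb$fecaffb  b
   13  dfbcaebbb$fecaffbcca  a
   14  ebbb$fecaffbccadfbca  a
   15  ecaffbccadfbcaebbb$f  f
   16  fbcaebbb$fecaffbccad  d
   17  fbccadfbcaebbb$fecaf  f
   18  fecaffbccadfbcaebbb$  $
   19  ffbccadfbcaebbb$feca  a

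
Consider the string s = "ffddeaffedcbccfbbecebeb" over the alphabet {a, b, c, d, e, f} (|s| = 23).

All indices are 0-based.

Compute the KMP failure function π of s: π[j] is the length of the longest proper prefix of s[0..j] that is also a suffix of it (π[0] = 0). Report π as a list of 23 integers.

π[0] = 0
j=1 s[j]='f': π[1]=1 (border 'f')
j=2 s[j]='d': k: 1→0; π[2]=0 (border '')
j=3 s[j]='d': π[3]=0 (border '')
j=4 s[j]='e': π[4]=0 (border '')
j=5 s[j]='a': π[5]=0 (border '')
j=6 s[j]='f': π[6]=1 (border 'f')
j=7 s[j]='f': π[7]=2 (border 'ff')
j=8 s[j]='e': k: 2→1→0; π[8]=0 (border '')
j=9 s[j]='d': π[9]=0 (border '')
j=10 s[j]='c': π[10]=0 (border '')
j=11 s[j]='b': π[11]=0 (border '')
j=12 s[j]='c': π[12]=0 (border '')
j=13 s[j]='c': π[13]=0 (border '')
j=14 s[j]='f': π[14]=1 (border 'f')
j=15 s[j]='b': k: 1→0; π[15]=0 (border '')
j=16 s[j]='b': π[16]=0 (border '')
j=17 s[j]='e': π[17]=0 (border '')
j=18 s[j]='c': π[18]=0 (border '')
j=19 s[j]='e': π[19]=0 (border '')
j=20 s[j]='b': π[20]=0 (border '')
j=21 s[j]='e': π[21]=0 (border '')
j=22 s[j]='b': π[22]=0 (border '')

[0, 1, 0, 0, 0, 0, 1, 2, 0, 0, 0, 0, 0, 0, 1, 0, 0, 0, 0, 0, 0, 0, 0]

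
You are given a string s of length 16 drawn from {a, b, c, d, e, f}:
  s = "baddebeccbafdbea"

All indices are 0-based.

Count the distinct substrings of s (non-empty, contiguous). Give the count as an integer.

rank | idx | suffix
   0 |  15 | a
   1 |   1 | addebeccbafdbea
   2 |  10 | afdbea
   3 |   0 | baddebeccbafdbea
   4 |   9 | bafdbea
   5 |  13 | bea
   6 |   5 | beccbafdbea
   7 |   8 | cbafdbea
   8 |   7 | ccbafdbea
   9 |  12 | dbea
  10 |   2 | ddebeccbafdbea
  11 |   3 | debeccbafdbea
  12 |  14 | ea
  13 |   4 | ebeccbafdbea
  14 |   6 | eccbafdbea
  15 |  11 | fdbea

SA = [15, 1, 10, 0, 9, 13, 5, 8, 7, 12, 2, 3, 14, 4, 6, 11]
i: (SA[i-1],SA[i]) lcp shared
  1: (15,1) 1 'a'
  2: (1,10) 1 'a'
  3: (10,0) 0 ''
  4: (0,9) 2 'ba'
  5: (9,13) 1 'b'
  6: (13,5) 2 'be'
  7: (5,8) 0 ''
  8: (8,7) 1 'c'
  9: (7,12) 0 ''
  10: (12,2) 1 'd'
  11: (2,3) 1 'd'
  12: (3,14) 0 ''
  13: (14,4) 1 'e'
  14: (4,6) 1 'e'
  15: (6,11) 0 ''

n(n+1)/2 = 16·17/2 = 136
Σ LCP = 0 + 1 + 1 + 0 + 2 + 1 + 2 + 0 + 1 + 0 + 1 + 1 + 0 + 1 + 1 + 0 = 12
distinct = 136 − 12 = 124

124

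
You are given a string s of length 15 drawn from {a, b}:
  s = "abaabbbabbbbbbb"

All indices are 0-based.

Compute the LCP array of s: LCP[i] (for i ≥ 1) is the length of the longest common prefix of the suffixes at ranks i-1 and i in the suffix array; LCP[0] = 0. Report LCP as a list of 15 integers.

[0, 1, 2, 4, 0, 1, 2, 1, 2, 2, 3, 3, 4, 5, 6]

sorted suffixes:
  #0 SA[0]=2  'aabbbabbbbbbb'
  #1 SA[1]=0  'abaabbbabbbbbbb'
  #2 SA[2]=3  'abbbabbbbbbb'
  #3 SA[3]=7  'abbbbbbb'
  #4 SA[4]=14  'b'
  #5 SA[5]=1  'baabbbabbbbbbb'
  #6 SA[6]=6  'babbbbbbb'
  #7 SA[7]=13  'bb'
  #8 SA[8]=5  'bbabbbbbbb'
  #9 SA[9]=12  'bbb'
  #10 SA[10]=4  'bbbabbbbbbb'
  #11 SA[11]=11  'bbbb'
  #12 SA[12]=10  'bbbbb'
  #13 SA[13]=9  'bbbbbb'
  #14 SA[14]=8  'bbbbbbb'

SA = [2, 0, 3, 7, 14, 1, 6, 13, 5, 12, 4, 11, 10, 9, 8]
[i] adj suffixes → lcp
  [1] 2/0 → 1 ('a')
  [2] 0/3 → 2 ('ab')
  [3] 3/7 → 4 ('abbb')
  [4] 7/14 → 0 ('')
  [5] 14/1 → 1 ('b')
  [6] 1/6 → 2 ('ba')
  [7] 6/13 → 1 ('b')
  [8] 13/5 → 2 ('bb')
  [9] 5/12 → 2 ('bb')
  [10] 12/4 → 3 ('bbb')
  [11] 4/11 → 3 ('bbb')
  [12] 11/10 → 4 ('bbbb')
  [13] 10/9 → 5 ('bbbbb')
  [14] 9/8 → 6 ('bbbbbb')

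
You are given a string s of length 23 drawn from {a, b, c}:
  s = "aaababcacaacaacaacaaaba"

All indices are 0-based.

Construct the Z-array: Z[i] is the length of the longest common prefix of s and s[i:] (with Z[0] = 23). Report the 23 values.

Z[0]=23
i=1: outside box; Z[1]=2 extend→box=[1,3)
i=2: min(r-i=1, Z[1]=2)=1; Z[2]=1
i=3: outside box; Z[3]=0
i=4: outside box; Z[4]=1 extend→box=[4,5)
i=5: outside box; Z[5]=0
i=6: outside box; Z[6]=0
i=7: outside box; Z[7]=1 extend→box=[7,8)
i=8: outside box; Z[8]=0
i=9: outside box; Z[9]=2 extend→box=[9,11)
i=10: min(r-i=1, Z[1]=2)=1; Z[10]=1
i=11: outside box; Z[11]=0
i=12: outside box; Z[12]=2 extend→box=[12,14)
i=13: min(r-i=1, Z[1]=2)=1; Z[13]=1
i=14: outside box; Z[14]=0
i=15: outside box; Z[15]=2 extend→box=[15,17)
i=16: min(r-i=1, Z[1]=2)=1; Z[16]=1
i=17: outside box; Z[17]=0
i=18: outside box; Z[18]=5 extend→box=[18,23)
i=19: min(r-i=4, Z[1]=2)=2; Z[19]=2
i=20: min(r-i=3, Z[2]=1)=1; Z[20]=1
i=21: min(r-i=2, Z[3]=0)=0; Z[21]=0
i=22: min(r-i=1, Z[4]=1)=1; Z[22]=1

[23, 2, 1, 0, 1, 0, 0, 1, 0, 2, 1, 0, 2, 1, 0, 2, 1, 0, 5, 2, 1, 0, 1]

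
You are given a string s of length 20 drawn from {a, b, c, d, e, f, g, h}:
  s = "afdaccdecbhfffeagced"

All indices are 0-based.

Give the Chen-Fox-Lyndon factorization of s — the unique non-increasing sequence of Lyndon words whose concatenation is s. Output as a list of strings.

["afd", "accdecbhfffeagced"]

emit factor 1: 'afd' (i=0, period=3)
emit factor 2: 'accdecbhfffeagced' (i=3, period=17)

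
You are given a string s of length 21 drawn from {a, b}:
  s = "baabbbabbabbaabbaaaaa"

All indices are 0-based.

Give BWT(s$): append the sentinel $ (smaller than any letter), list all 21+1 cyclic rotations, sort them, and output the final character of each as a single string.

aaaaabbbabbabb$bbaaaba

rank  rotation                last
    0  $baabbbabbabbaabbaaaaa  a
    1  a$baabbbabbabbaabbaaaa  a
    2  aa$baabbbabbabbaabbaaa  a
    3  aaa$baabbbabbabbaabbaa  a
    4  aaaa$baabbbabbabbaabba  a
    5  aaaaa$baabbbabbabbaabb  b
    6  aabbaaaaa$baabbbabbabb  b
    7  aabbbabbabbaabbaaaaa$b  b
    8  abbaaaaa$baabbbabbabba  a
    9  abbaabbaaaaa$baabbbabb  b
   10  abbabbaabbaaaaa$baabbb  b
   11  abbbabbabbaabbaaaaa$ba  a
   12  baaaaa$baabbbabbabbaab  b
   13  baabbaaaaa$baabbbabbab  b
   14  baabbbabbabbaabbaaaaa$  $
   15  babbaabbaaaaa$baabbbab  b
   16  babbabbaabbaaaaa$baabb  b
   17  bbaaaaa$baabbbabbabbaa  a
   18  bbaabbaaaaa$baabbbabba  a
   19  bbabbaabbaaaaa$baabbba  a
   20  bbabbabbaabbaaaaa$baab  b
   21  bbbabbabbaabbaaaaa$baa  a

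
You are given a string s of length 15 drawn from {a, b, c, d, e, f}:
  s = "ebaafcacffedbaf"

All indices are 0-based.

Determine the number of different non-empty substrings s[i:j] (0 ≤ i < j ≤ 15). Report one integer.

rank | idx | suffix
   0 |   2 | aafcacffedbaf
   1 |   6 | acffedbaf
   2 |  13 | af
   3 |   3 | afcacffedbaf
   4 |   1 | baafcacffedbaf
   5 |  12 | baf
   6 |   5 | cacffedbaf
   7 |   7 | cffedbaf
   8 |  11 | dbaf
   9 |   0 | ebaafcacffedbaf
  10 |  10 | edbaf
  11 |  14 | f
  12 |   4 | fcacffedbaf
  13 |   9 | fedbaf
  14 |   8 | ffedbaf

SA = [2, 6, 13, 3, 1, 12, 5, 7, 11, 0, 10, 14, 4, 9, 8]
[i] adj suffixes → lcp
  [1] 2/6 → 1 ('a')
  [2] 6/13 → 1 ('a')
  [3] 13/3 → 2 ('af')
  [4] 3/1 → 0 ('')
  [5] 1/12 → 2 ('ba')
  [6] 12/5 → 0 ('')
  [7] 5/7 → 1 ('c')
  [8] 7/11 → 0 ('')
  [9] 11/0 → 0 ('')
  [10] 0/10 → 1 ('e')
  [11] 10/14 → 0 ('')
  [12] 14/4 → 1 ('f')
  [13] 4/9 → 1 ('f')
  [14] 9/8 → 1 ('f')

n(n+1)/2 = 15·16/2 = 120
Σ LCP = 0 + 1 + 1 + 2 + 0 + 2 + 0 + 1 + 0 + 0 + 1 + 0 + 1 + 1 + 1 = 11
distinct = 120 − 11 = 109

109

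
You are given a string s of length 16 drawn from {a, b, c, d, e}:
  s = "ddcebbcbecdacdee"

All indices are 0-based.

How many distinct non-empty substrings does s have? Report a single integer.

sorted suffixes:
  #0 SA[0]=11  'acdee'
  #1 SA[1]=4  'bbcbecdacdee'
  #2 SA[2]=5  'bcbecdacdee'
  #3 SA[3]=7  'becdacdee'
  #4 SA[4]=6  'cbecdacdee'
  #5 SA[5]=9  'cdacdee'
  #6 SA[6]=12  'cdee'
  #7 SA[7]=2  'cebbcbecdacdee'
  #8 SA[8]=10  'dacdee'
  #9 SA[9]=1  'dcebbcbecdacdee'
  #10 SA[10]=0  'ddcebbcbecdacdee'
  #11 SA[11]=13  'dee'
  #12 SA[12]=15  'e'
  #13 SA[13]=3  'ebbcbecdacdee'
  #14 SA[14]=8  'ecdacdee'
  #15 SA[15]=14  'ee'

SA = [11, 4, 5, 7, 6, 9, 12, 2, 10, 1, 0, 13, 15, 3, 8, 14]
i: (SA[i-1],SA[i]) lcp shared
  1: (11,4) 0 ''
  2: (4,5) 1 'b'
  3: (5,7) 1 'b'
  4: (7,6) 0 ''
  5: (6,9) 1 'c'
  6: (9,12) 2 'cd'
  7: (12,2) 1 'c'
  8: (2,10) 0 ''
  9: (10,1) 1 'd'
  10: (1,0) 1 'd'
  11: (0,13) 1 'd'
  12: (13,15) 0 ''
  13: (15,3) 1 'e'
  14: (3,8) 1 'e'
  15: (8,14) 1 'e'

n(n+1)/2 = 16·17/2 = 136
Σ LCP = 0 + 0 + 1 + 1 + 0 + 1 + 2 + 1 + 0 + 1 + 1 + 1 + 0 + 1 + 1 + 1 = 12
distinct = 136 − 12 = 124

124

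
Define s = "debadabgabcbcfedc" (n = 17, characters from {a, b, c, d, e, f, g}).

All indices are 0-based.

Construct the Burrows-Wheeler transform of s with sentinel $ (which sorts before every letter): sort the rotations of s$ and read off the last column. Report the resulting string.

rank  rotation            last
    0  $debadabgabcbcfedc  c
    1  abcbcfedc$debadabg  g
    2  abgabcbcfedc$debad  d
    3  adabgabcbcfedc$deb  b
    4  badabgabcbcfedc$de  e
    5  bcbcfedc$debadabga  a
    6  bcfedc$debadabgabc  c
    7  bgabcbcfedc$debada  a
    8  c$debadabgabcbcfed  d
    9  cbcfedc$debadabgab  b
   10  cfedc$debadabgabcb  b
   11  dabgabcbcfedc$deba  a
   12  dc$debadabgabcbcfe  e
   13  debadabgabcbcfedc$  $
   14  ebadabgabcbcfedc$d  d
   15  edc$debadabgabcbcf  f
   16  fedc$debadabgabcbc  c
   17  gabcbcfedc$debadab  b

cgdbeacadbbae$dfcb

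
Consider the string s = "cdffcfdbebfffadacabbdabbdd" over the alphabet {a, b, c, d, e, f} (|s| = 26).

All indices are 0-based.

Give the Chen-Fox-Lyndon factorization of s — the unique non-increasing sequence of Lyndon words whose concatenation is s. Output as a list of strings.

emit factor 1: 'cdffcfd' (i=0, period=7)
emit factor 2: 'bebfff' (i=7, period=6)
emit factor 3: 'ad' (i=13, period=2)
emit factor 4: 'ac' (i=15, period=2)
emit factor 5: 'abbdabbdd' (i=17, period=9)

["cdffcfd", "bebfff", "ad", "ac", "abbdabbdd"]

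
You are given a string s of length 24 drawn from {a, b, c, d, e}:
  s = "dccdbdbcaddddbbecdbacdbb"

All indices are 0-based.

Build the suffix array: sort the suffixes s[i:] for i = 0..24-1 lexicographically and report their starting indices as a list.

[19, 8, 23, 18, 22, 13, 6, 4, 14, 7, 1, 16, 20, 2, 17, 21, 12, 5, 3, 0, 11, 10, 9, 15]

sorted suffixes:
  #0 SA[0]=19  'acdbb'
  #1 SA[1]=8  'addddbbecdbacdbb'
  #2 SA[2]=23  'b'
  #3 SA[3]=18  'bacdbb'
  #4 SA[4]=22  'bb'
  #5 SA[5]=13  'bbecdbacdbb'
  #6 SA[6]=6  'bcaddddbbecdbacdbb'
  #7 SA[7]=4  'bdbcaddddbbecdbacdbb'
  #8 SA[8]=14  'becdbacdbb'
  #9 SA[9]=7  'caddddbbecdbacdbb'
  #10 SA[10]=1  'ccdbdbcaddddbbecdbacdbb'
  #11 SA[11]=16  'cdbacdbb'
  #12 SA[12]=20  'cdbb'
  #13 SA[13]=2  'cdbdbcaddddbbecdbacdbb'
  #14 SA[14]=17  'dbacdbb'
  #15 SA[15]=21  'dbb'
  #16 SA[16]=12  'dbbecdbacdbb'
  #17 SA[17]=5  'dbcaddddbbecdbacdbb'
  #18 SA[18]=3  'dbdbcaddddbbecdbacdbb'
  #19 SA[19]=0  'dccdbdbcaddddbbecdbacdbb'
  #20 SA[20]=11  'ddbbecdbacdbb'
  #21 SA[21]=10  'dddbbecdbacdbb'
  #22 SA[22]=9  'ddddbbecdbacdbb'
  #23 SA[23]=15  'ecdbacdbb'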